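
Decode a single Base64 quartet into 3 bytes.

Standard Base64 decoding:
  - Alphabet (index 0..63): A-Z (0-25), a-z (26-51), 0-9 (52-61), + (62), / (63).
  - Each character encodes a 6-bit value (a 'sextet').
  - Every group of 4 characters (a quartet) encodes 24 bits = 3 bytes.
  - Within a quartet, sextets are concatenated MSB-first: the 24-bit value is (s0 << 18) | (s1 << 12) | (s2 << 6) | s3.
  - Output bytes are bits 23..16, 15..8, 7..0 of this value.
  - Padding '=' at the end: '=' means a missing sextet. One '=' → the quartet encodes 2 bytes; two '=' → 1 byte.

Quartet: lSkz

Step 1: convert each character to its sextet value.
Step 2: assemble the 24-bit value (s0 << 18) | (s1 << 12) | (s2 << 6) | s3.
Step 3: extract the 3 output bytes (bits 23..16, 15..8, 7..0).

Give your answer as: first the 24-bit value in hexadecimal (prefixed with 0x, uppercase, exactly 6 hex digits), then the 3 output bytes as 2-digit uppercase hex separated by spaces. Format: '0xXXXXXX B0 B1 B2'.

Sextets: l=37, S=18, k=36, z=51
24-bit: (37<<18) | (18<<12) | (36<<6) | 51
      = 0x940000 | 0x012000 | 0x000900 | 0x000033
      = 0x952933
Bytes: (v>>16)&0xFF=95, (v>>8)&0xFF=29, v&0xFF=33

Answer: 0x952933 95 29 33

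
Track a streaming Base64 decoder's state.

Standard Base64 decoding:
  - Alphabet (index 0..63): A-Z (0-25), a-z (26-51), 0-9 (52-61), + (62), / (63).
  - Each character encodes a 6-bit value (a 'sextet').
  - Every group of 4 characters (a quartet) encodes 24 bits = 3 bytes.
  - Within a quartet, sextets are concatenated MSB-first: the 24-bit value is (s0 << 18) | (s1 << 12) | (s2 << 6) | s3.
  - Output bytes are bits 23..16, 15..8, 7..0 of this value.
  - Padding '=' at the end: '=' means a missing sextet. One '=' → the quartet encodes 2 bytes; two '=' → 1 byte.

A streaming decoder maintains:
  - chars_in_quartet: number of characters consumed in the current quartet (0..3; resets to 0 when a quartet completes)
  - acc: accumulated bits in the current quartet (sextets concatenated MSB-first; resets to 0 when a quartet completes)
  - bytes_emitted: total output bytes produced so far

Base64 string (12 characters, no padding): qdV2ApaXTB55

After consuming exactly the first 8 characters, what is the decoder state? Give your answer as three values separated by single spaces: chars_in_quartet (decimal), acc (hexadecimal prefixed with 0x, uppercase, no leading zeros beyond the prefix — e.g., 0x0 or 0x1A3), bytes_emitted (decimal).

After char 0 ('q'=42): chars_in_quartet=1 acc=0x2A bytes_emitted=0
After char 1 ('d'=29): chars_in_quartet=2 acc=0xA9D bytes_emitted=0
After char 2 ('V'=21): chars_in_quartet=3 acc=0x2A755 bytes_emitted=0
After char 3 ('2'=54): chars_in_quartet=4 acc=0xA9D576 -> emit A9 D5 76, reset; bytes_emitted=3
After char 4 ('A'=0): chars_in_quartet=1 acc=0x0 bytes_emitted=3
After char 5 ('p'=41): chars_in_quartet=2 acc=0x29 bytes_emitted=3
After char 6 ('a'=26): chars_in_quartet=3 acc=0xA5A bytes_emitted=3
After char 7 ('X'=23): chars_in_quartet=4 acc=0x29697 -> emit 02 96 97, reset; bytes_emitted=6

Answer: 0 0x0 6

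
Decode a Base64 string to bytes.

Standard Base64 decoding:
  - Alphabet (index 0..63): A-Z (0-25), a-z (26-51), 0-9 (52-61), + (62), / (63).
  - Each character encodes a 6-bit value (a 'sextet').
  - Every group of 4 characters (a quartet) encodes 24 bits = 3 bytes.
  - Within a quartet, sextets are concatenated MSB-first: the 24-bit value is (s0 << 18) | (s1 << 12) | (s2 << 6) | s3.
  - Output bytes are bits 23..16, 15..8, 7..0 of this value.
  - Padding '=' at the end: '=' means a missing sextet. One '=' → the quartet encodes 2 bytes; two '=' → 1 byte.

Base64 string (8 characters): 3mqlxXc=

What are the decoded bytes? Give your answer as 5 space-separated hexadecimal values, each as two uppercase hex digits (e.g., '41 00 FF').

Answer: DE 6A A5 C5 77

Derivation:
After char 0 ('3'=55): chars_in_quartet=1 acc=0x37 bytes_emitted=0
After char 1 ('m'=38): chars_in_quartet=2 acc=0xDE6 bytes_emitted=0
After char 2 ('q'=42): chars_in_quartet=3 acc=0x379AA bytes_emitted=0
After char 3 ('l'=37): chars_in_quartet=4 acc=0xDE6AA5 -> emit DE 6A A5, reset; bytes_emitted=3
After char 4 ('x'=49): chars_in_quartet=1 acc=0x31 bytes_emitted=3
After char 5 ('X'=23): chars_in_quartet=2 acc=0xC57 bytes_emitted=3
After char 6 ('c'=28): chars_in_quartet=3 acc=0x315DC bytes_emitted=3
Padding '=': partial quartet acc=0x315DC -> emit C5 77; bytes_emitted=5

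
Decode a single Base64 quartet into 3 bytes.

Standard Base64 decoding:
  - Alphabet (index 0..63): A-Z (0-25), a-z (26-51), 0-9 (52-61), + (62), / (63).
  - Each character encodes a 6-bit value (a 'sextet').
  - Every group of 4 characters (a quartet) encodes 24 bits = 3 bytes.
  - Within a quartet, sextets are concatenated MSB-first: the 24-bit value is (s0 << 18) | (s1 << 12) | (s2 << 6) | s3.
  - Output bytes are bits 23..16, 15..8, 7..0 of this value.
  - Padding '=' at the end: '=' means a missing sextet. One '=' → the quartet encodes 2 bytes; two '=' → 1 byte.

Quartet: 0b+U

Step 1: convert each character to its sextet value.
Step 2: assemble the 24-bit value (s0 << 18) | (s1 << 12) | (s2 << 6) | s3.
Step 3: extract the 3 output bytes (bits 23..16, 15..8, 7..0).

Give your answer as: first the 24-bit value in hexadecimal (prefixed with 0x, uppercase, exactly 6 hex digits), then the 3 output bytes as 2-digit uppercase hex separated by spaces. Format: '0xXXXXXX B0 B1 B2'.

Answer: 0xD1BF94 D1 BF 94

Derivation:
Sextets: 0=52, b=27, +=62, U=20
24-bit: (52<<18) | (27<<12) | (62<<6) | 20
      = 0xD00000 | 0x01B000 | 0x000F80 | 0x000014
      = 0xD1BF94
Bytes: (v>>16)&0xFF=D1, (v>>8)&0xFF=BF, v&0xFF=94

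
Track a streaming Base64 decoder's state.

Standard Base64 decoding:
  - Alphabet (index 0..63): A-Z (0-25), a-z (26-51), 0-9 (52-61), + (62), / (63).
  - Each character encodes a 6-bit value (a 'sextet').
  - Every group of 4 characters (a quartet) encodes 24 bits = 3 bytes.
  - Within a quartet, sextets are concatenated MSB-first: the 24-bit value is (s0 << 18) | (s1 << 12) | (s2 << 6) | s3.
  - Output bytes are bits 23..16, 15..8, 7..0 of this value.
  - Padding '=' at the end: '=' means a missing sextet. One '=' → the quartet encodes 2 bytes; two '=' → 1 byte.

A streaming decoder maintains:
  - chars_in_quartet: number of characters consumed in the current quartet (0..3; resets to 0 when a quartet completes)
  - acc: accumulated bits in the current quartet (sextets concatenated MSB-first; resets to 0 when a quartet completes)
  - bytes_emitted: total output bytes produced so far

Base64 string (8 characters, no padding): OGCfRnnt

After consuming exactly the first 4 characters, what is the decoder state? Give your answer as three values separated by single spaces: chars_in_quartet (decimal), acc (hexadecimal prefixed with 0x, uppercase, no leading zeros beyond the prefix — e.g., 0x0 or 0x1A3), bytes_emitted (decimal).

After char 0 ('O'=14): chars_in_quartet=1 acc=0xE bytes_emitted=0
After char 1 ('G'=6): chars_in_quartet=2 acc=0x386 bytes_emitted=0
After char 2 ('C'=2): chars_in_quartet=3 acc=0xE182 bytes_emitted=0
After char 3 ('f'=31): chars_in_quartet=4 acc=0x38609F -> emit 38 60 9F, reset; bytes_emitted=3

Answer: 0 0x0 3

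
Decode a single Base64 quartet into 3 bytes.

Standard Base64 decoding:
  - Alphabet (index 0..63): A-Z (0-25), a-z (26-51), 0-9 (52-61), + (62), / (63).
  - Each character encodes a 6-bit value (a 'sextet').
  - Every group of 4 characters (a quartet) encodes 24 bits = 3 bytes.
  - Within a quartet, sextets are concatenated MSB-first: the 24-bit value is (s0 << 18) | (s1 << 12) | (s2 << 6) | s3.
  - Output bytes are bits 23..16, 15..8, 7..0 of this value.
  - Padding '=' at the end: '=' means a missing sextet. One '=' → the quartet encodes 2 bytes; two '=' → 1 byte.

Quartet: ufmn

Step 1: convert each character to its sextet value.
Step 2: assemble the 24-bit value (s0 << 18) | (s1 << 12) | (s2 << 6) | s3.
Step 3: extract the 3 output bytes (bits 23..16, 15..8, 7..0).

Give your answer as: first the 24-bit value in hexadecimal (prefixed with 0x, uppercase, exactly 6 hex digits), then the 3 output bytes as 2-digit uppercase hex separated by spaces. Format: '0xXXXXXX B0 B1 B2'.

Answer: 0xB9F9A7 B9 F9 A7

Derivation:
Sextets: u=46, f=31, m=38, n=39
24-bit: (46<<18) | (31<<12) | (38<<6) | 39
      = 0xB80000 | 0x01F000 | 0x000980 | 0x000027
      = 0xB9F9A7
Bytes: (v>>16)&0xFF=B9, (v>>8)&0xFF=F9, v&0xFF=A7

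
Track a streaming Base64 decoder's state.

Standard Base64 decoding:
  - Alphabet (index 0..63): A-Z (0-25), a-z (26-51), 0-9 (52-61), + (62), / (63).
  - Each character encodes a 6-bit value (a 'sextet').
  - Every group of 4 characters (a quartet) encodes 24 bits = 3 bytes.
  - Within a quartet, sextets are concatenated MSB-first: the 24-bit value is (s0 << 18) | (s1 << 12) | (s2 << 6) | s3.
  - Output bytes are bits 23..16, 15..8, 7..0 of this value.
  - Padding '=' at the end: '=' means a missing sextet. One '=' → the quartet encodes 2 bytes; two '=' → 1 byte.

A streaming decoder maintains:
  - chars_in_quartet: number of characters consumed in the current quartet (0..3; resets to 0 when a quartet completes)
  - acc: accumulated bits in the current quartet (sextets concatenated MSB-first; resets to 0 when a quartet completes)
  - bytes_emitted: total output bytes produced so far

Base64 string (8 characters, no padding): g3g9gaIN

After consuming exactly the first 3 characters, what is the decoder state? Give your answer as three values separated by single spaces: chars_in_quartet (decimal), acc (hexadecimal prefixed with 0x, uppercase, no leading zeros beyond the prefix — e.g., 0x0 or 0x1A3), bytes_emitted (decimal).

After char 0 ('g'=32): chars_in_quartet=1 acc=0x20 bytes_emitted=0
After char 1 ('3'=55): chars_in_quartet=2 acc=0x837 bytes_emitted=0
After char 2 ('g'=32): chars_in_quartet=3 acc=0x20DE0 bytes_emitted=0

Answer: 3 0x20DE0 0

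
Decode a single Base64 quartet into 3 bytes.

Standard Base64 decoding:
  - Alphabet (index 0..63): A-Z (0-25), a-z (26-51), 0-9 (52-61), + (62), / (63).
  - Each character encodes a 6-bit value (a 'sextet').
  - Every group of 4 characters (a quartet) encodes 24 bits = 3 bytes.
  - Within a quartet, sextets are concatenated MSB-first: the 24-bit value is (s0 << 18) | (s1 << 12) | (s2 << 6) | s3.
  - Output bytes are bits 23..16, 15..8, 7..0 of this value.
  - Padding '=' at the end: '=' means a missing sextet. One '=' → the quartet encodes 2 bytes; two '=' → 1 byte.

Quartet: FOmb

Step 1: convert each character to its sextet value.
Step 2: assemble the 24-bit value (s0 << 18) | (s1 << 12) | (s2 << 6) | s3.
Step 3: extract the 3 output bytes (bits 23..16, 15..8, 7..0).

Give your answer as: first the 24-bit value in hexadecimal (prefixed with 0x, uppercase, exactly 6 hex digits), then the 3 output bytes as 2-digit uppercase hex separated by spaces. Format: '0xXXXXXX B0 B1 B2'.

Answer: 0x14E99B 14 E9 9B

Derivation:
Sextets: F=5, O=14, m=38, b=27
24-bit: (5<<18) | (14<<12) | (38<<6) | 27
      = 0x140000 | 0x00E000 | 0x000980 | 0x00001B
      = 0x14E99B
Bytes: (v>>16)&0xFF=14, (v>>8)&0xFF=E9, v&0xFF=9B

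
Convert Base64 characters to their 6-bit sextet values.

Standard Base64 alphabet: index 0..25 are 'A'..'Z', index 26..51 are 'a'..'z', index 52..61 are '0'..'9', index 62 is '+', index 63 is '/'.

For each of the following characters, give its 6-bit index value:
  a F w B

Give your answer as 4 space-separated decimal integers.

Answer: 26 5 48 1

Derivation:
'a': a..z range, 26 + ord('a') − ord('a') = 26
'F': A..Z range, ord('F') − ord('A') = 5
'w': a..z range, 26 + ord('w') − ord('a') = 48
'B': A..Z range, ord('B') − ord('A') = 1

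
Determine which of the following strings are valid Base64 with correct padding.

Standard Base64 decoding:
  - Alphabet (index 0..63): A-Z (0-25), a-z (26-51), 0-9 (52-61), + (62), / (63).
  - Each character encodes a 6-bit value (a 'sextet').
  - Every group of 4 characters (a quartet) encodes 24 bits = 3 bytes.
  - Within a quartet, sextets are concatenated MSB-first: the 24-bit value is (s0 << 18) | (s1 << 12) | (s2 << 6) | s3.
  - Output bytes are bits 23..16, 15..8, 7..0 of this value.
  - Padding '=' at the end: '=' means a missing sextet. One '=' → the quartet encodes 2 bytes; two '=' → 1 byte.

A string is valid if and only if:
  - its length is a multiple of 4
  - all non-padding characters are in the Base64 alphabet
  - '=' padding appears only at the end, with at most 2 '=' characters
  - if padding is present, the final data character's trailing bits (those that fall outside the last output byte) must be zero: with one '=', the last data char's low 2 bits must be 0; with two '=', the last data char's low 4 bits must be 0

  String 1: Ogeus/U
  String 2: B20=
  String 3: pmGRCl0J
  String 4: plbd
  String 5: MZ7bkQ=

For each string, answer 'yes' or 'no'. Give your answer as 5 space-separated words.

String 1: 'Ogeus/U' → invalid (len=7 not mult of 4)
String 2: 'B20=' → valid
String 3: 'pmGRCl0J' → valid
String 4: 'plbd' → valid
String 5: 'MZ7bkQ=' → invalid (len=7 not mult of 4)

Answer: no yes yes yes no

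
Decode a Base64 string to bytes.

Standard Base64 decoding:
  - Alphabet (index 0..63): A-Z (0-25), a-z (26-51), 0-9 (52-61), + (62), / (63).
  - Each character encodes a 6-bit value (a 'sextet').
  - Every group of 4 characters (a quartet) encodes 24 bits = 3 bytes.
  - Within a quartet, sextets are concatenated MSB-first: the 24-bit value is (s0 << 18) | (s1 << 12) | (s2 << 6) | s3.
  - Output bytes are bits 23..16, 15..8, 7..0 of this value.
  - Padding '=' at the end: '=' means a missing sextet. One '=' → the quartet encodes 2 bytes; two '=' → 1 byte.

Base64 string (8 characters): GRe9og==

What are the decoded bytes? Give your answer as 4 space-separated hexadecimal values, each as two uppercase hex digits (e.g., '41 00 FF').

Answer: 19 17 BD A2

Derivation:
After char 0 ('G'=6): chars_in_quartet=1 acc=0x6 bytes_emitted=0
After char 1 ('R'=17): chars_in_quartet=2 acc=0x191 bytes_emitted=0
After char 2 ('e'=30): chars_in_quartet=3 acc=0x645E bytes_emitted=0
After char 3 ('9'=61): chars_in_quartet=4 acc=0x1917BD -> emit 19 17 BD, reset; bytes_emitted=3
After char 4 ('o'=40): chars_in_quartet=1 acc=0x28 bytes_emitted=3
After char 5 ('g'=32): chars_in_quartet=2 acc=0xA20 bytes_emitted=3
Padding '==': partial quartet acc=0xA20 -> emit A2; bytes_emitted=4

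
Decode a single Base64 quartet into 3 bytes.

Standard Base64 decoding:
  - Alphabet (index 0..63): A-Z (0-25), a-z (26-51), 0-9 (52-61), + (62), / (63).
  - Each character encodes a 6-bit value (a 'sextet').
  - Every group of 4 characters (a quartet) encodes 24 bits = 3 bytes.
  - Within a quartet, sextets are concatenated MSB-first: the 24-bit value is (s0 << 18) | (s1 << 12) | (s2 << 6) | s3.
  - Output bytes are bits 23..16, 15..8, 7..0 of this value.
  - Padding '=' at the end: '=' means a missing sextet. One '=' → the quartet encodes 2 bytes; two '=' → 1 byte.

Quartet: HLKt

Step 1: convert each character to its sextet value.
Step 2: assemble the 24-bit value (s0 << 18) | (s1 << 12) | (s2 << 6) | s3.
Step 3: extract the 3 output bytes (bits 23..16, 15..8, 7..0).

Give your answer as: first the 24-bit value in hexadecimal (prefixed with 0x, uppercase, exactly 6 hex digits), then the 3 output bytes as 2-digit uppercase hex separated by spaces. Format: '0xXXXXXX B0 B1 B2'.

Sextets: H=7, L=11, K=10, t=45
24-bit: (7<<18) | (11<<12) | (10<<6) | 45
      = 0x1C0000 | 0x00B000 | 0x000280 | 0x00002D
      = 0x1CB2AD
Bytes: (v>>16)&0xFF=1C, (v>>8)&0xFF=B2, v&0xFF=AD

Answer: 0x1CB2AD 1C B2 AD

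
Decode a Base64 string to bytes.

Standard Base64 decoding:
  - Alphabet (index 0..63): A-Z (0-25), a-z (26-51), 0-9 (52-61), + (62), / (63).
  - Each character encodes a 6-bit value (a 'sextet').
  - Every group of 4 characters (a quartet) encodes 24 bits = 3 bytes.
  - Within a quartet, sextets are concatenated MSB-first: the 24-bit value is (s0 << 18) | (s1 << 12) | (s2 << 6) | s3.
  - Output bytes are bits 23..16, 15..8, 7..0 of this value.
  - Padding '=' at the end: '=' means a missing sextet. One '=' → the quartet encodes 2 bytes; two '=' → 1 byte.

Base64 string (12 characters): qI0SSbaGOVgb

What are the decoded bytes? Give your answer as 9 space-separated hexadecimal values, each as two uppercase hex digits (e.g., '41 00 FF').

Answer: A8 8D 12 49 B6 86 39 58 1B

Derivation:
After char 0 ('q'=42): chars_in_quartet=1 acc=0x2A bytes_emitted=0
After char 1 ('I'=8): chars_in_quartet=2 acc=0xA88 bytes_emitted=0
After char 2 ('0'=52): chars_in_quartet=3 acc=0x2A234 bytes_emitted=0
After char 3 ('S'=18): chars_in_quartet=4 acc=0xA88D12 -> emit A8 8D 12, reset; bytes_emitted=3
After char 4 ('S'=18): chars_in_quartet=1 acc=0x12 bytes_emitted=3
After char 5 ('b'=27): chars_in_quartet=2 acc=0x49B bytes_emitted=3
After char 6 ('a'=26): chars_in_quartet=3 acc=0x126DA bytes_emitted=3
After char 7 ('G'=6): chars_in_quartet=4 acc=0x49B686 -> emit 49 B6 86, reset; bytes_emitted=6
After char 8 ('O'=14): chars_in_quartet=1 acc=0xE bytes_emitted=6
After char 9 ('V'=21): chars_in_quartet=2 acc=0x395 bytes_emitted=6
After char 10 ('g'=32): chars_in_quartet=3 acc=0xE560 bytes_emitted=6
After char 11 ('b'=27): chars_in_quartet=4 acc=0x39581B -> emit 39 58 1B, reset; bytes_emitted=9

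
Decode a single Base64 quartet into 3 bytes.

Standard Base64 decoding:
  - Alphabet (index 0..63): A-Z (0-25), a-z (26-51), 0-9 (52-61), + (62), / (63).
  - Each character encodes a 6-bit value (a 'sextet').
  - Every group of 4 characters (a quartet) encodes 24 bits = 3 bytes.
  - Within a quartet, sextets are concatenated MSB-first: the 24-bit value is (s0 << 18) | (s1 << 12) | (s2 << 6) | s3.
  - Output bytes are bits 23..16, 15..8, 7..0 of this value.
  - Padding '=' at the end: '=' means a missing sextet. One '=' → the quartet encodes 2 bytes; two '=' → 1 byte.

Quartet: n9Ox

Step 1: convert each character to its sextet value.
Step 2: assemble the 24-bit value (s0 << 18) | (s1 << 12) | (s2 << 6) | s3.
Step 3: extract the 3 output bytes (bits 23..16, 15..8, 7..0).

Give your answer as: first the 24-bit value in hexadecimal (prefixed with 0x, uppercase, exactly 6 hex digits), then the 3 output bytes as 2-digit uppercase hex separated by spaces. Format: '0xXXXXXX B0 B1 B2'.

Answer: 0x9FD3B1 9F D3 B1

Derivation:
Sextets: n=39, 9=61, O=14, x=49
24-bit: (39<<18) | (61<<12) | (14<<6) | 49
      = 0x9C0000 | 0x03D000 | 0x000380 | 0x000031
      = 0x9FD3B1
Bytes: (v>>16)&0xFF=9F, (v>>8)&0xFF=D3, v&0xFF=B1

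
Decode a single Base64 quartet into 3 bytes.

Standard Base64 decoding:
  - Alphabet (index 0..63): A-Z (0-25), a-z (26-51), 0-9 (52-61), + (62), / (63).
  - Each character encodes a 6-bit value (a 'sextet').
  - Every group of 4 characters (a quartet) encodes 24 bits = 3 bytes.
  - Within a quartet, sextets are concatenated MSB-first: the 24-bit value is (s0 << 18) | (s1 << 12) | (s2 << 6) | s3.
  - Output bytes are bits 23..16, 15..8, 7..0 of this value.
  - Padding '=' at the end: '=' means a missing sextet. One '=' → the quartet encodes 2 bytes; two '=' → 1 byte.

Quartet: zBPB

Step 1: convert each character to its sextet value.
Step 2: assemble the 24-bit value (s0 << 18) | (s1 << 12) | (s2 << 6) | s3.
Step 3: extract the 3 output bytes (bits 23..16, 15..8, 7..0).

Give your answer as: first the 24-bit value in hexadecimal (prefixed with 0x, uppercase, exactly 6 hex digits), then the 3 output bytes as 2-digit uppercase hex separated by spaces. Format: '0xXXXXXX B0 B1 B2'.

Sextets: z=51, B=1, P=15, B=1
24-bit: (51<<18) | (1<<12) | (15<<6) | 1
      = 0xCC0000 | 0x001000 | 0x0003C0 | 0x000001
      = 0xCC13C1
Bytes: (v>>16)&0xFF=CC, (v>>8)&0xFF=13, v&0xFF=C1

Answer: 0xCC13C1 CC 13 C1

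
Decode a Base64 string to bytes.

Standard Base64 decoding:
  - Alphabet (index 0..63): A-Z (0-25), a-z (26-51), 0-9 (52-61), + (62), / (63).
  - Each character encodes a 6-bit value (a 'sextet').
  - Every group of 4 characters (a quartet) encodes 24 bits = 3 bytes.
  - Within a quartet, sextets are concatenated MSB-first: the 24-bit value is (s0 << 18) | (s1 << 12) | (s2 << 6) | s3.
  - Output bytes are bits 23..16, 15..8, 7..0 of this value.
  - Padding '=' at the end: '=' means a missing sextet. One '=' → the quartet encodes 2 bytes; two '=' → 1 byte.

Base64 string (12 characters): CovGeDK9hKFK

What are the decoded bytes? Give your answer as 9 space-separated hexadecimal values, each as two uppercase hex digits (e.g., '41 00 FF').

After char 0 ('C'=2): chars_in_quartet=1 acc=0x2 bytes_emitted=0
After char 1 ('o'=40): chars_in_quartet=2 acc=0xA8 bytes_emitted=0
After char 2 ('v'=47): chars_in_quartet=3 acc=0x2A2F bytes_emitted=0
After char 3 ('G'=6): chars_in_quartet=4 acc=0xA8BC6 -> emit 0A 8B C6, reset; bytes_emitted=3
After char 4 ('e'=30): chars_in_quartet=1 acc=0x1E bytes_emitted=3
After char 5 ('D'=3): chars_in_quartet=2 acc=0x783 bytes_emitted=3
After char 6 ('K'=10): chars_in_quartet=3 acc=0x1E0CA bytes_emitted=3
After char 7 ('9'=61): chars_in_quartet=4 acc=0x7832BD -> emit 78 32 BD, reset; bytes_emitted=6
After char 8 ('h'=33): chars_in_quartet=1 acc=0x21 bytes_emitted=6
After char 9 ('K'=10): chars_in_quartet=2 acc=0x84A bytes_emitted=6
After char 10 ('F'=5): chars_in_quartet=3 acc=0x21285 bytes_emitted=6
After char 11 ('K'=10): chars_in_quartet=4 acc=0x84A14A -> emit 84 A1 4A, reset; bytes_emitted=9

Answer: 0A 8B C6 78 32 BD 84 A1 4A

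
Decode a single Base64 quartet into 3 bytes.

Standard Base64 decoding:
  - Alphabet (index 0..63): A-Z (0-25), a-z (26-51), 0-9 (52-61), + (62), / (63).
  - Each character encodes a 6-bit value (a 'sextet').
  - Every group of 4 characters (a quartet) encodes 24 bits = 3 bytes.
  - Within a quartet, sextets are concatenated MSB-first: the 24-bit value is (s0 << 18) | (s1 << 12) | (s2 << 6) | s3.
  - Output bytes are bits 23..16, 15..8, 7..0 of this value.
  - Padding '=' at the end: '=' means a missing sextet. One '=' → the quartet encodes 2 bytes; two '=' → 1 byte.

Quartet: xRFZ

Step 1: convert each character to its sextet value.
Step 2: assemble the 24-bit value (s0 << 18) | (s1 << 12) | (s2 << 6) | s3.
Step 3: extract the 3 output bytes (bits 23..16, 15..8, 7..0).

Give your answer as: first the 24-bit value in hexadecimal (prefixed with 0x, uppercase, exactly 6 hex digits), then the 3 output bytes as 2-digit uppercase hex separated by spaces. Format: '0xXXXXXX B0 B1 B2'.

Sextets: x=49, R=17, F=5, Z=25
24-bit: (49<<18) | (17<<12) | (5<<6) | 25
      = 0xC40000 | 0x011000 | 0x000140 | 0x000019
      = 0xC51159
Bytes: (v>>16)&0xFF=C5, (v>>8)&0xFF=11, v&0xFF=59

Answer: 0xC51159 C5 11 59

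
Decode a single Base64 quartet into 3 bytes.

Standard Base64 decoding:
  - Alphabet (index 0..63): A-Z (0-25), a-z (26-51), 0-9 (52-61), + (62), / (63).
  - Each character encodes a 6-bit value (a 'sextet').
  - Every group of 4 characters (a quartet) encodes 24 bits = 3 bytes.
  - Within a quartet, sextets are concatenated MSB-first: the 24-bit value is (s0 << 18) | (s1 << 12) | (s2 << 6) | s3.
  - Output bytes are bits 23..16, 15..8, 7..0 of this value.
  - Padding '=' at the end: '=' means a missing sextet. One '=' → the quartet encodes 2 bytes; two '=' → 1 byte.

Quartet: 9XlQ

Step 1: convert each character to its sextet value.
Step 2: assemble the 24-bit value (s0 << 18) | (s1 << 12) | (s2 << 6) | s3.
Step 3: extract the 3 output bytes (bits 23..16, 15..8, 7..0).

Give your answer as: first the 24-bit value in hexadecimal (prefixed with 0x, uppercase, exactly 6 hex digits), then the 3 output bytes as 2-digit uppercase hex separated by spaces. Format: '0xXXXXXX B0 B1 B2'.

Answer: 0xF57950 F5 79 50

Derivation:
Sextets: 9=61, X=23, l=37, Q=16
24-bit: (61<<18) | (23<<12) | (37<<6) | 16
      = 0xF40000 | 0x017000 | 0x000940 | 0x000010
      = 0xF57950
Bytes: (v>>16)&0xFF=F5, (v>>8)&0xFF=79, v&0xFF=50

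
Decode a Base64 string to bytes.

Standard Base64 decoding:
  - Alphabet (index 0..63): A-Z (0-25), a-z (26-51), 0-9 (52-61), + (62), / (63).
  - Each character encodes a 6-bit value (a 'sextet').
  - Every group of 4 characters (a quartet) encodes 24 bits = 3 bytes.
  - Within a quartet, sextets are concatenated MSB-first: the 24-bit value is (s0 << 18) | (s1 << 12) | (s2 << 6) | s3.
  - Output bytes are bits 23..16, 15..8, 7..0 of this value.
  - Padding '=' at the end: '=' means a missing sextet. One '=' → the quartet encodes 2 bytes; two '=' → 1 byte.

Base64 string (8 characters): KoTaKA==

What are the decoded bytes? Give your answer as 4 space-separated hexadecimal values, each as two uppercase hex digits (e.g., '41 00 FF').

Answer: 2A 84 DA 28

Derivation:
After char 0 ('K'=10): chars_in_quartet=1 acc=0xA bytes_emitted=0
After char 1 ('o'=40): chars_in_quartet=2 acc=0x2A8 bytes_emitted=0
After char 2 ('T'=19): chars_in_quartet=3 acc=0xAA13 bytes_emitted=0
After char 3 ('a'=26): chars_in_quartet=4 acc=0x2A84DA -> emit 2A 84 DA, reset; bytes_emitted=3
After char 4 ('K'=10): chars_in_quartet=1 acc=0xA bytes_emitted=3
After char 5 ('A'=0): chars_in_quartet=2 acc=0x280 bytes_emitted=3
Padding '==': partial quartet acc=0x280 -> emit 28; bytes_emitted=4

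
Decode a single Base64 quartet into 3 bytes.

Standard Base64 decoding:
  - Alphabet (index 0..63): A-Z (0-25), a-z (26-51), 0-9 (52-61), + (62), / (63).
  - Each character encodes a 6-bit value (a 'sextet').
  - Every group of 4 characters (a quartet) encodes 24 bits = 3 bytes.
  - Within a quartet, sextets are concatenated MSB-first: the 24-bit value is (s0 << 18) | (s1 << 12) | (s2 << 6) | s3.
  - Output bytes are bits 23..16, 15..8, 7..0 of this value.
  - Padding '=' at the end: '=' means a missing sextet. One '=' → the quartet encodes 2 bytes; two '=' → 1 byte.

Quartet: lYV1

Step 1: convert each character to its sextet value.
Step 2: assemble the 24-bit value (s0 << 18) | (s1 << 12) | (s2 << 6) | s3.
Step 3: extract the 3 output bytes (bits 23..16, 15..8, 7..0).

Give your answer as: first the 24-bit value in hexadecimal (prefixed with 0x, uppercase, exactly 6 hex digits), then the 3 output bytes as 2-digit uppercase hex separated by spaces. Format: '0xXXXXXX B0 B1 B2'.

Answer: 0x958575 95 85 75

Derivation:
Sextets: l=37, Y=24, V=21, 1=53
24-bit: (37<<18) | (24<<12) | (21<<6) | 53
      = 0x940000 | 0x018000 | 0x000540 | 0x000035
      = 0x958575
Bytes: (v>>16)&0xFF=95, (v>>8)&0xFF=85, v&0xFF=75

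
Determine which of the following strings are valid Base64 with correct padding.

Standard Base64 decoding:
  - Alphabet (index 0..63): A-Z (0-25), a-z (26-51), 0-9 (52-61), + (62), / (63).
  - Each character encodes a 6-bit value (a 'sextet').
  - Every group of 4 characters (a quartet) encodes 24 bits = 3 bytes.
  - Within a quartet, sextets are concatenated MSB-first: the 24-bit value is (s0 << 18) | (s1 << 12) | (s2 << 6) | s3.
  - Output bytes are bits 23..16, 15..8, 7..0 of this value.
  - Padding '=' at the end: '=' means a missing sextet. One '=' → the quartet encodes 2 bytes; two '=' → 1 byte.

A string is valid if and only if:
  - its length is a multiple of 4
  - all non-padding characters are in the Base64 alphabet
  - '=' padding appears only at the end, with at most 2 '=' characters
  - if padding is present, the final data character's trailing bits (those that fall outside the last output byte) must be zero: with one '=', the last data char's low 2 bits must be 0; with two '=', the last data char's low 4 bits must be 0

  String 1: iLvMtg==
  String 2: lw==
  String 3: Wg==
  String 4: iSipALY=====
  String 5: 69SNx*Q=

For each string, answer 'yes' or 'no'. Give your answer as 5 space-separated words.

String 1: 'iLvMtg==' → valid
String 2: 'lw==' → valid
String 3: 'Wg==' → valid
String 4: 'iSipALY=====' → invalid (5 pad chars (max 2))
String 5: '69SNx*Q=' → invalid (bad char(s): ['*'])

Answer: yes yes yes no no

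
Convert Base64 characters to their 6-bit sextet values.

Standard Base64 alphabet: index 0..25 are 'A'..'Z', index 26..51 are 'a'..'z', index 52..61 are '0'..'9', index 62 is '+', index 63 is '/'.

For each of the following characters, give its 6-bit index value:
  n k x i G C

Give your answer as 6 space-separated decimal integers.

'n': a..z range, 26 + ord('n') − ord('a') = 39
'k': a..z range, 26 + ord('k') − ord('a') = 36
'x': a..z range, 26 + ord('x') − ord('a') = 49
'i': a..z range, 26 + ord('i') − ord('a') = 34
'G': A..Z range, ord('G') − ord('A') = 6
'C': A..Z range, ord('C') − ord('A') = 2

Answer: 39 36 49 34 6 2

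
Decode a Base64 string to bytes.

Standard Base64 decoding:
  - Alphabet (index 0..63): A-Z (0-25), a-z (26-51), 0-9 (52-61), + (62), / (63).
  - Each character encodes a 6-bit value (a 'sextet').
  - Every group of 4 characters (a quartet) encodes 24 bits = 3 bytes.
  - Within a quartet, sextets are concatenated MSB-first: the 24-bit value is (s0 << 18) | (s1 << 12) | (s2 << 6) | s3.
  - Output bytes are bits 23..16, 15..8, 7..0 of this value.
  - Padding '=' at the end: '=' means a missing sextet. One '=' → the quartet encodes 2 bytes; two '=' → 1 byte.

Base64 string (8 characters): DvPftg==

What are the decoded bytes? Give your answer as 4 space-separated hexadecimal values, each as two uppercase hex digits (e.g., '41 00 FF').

Answer: 0E F3 DF B6

Derivation:
After char 0 ('D'=3): chars_in_quartet=1 acc=0x3 bytes_emitted=0
After char 1 ('v'=47): chars_in_quartet=2 acc=0xEF bytes_emitted=0
After char 2 ('P'=15): chars_in_quartet=3 acc=0x3BCF bytes_emitted=0
After char 3 ('f'=31): chars_in_quartet=4 acc=0xEF3DF -> emit 0E F3 DF, reset; bytes_emitted=3
After char 4 ('t'=45): chars_in_quartet=1 acc=0x2D bytes_emitted=3
After char 5 ('g'=32): chars_in_quartet=2 acc=0xB60 bytes_emitted=3
Padding '==': partial quartet acc=0xB60 -> emit B6; bytes_emitted=4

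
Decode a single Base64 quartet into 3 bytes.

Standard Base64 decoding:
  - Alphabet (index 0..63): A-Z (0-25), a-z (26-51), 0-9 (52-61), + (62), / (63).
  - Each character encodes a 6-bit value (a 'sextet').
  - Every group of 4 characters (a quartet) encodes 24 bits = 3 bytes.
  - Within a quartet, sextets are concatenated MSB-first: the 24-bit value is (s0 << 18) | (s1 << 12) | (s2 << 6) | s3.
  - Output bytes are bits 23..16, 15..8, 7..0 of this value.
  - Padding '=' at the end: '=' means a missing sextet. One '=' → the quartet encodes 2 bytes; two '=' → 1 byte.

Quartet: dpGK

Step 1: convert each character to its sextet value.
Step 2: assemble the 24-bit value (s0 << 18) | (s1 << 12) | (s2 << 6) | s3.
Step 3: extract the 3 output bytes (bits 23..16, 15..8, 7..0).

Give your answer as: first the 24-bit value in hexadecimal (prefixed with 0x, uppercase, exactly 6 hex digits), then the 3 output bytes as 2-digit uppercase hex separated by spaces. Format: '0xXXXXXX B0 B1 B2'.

Answer: 0x76918A 76 91 8A

Derivation:
Sextets: d=29, p=41, G=6, K=10
24-bit: (29<<18) | (41<<12) | (6<<6) | 10
      = 0x740000 | 0x029000 | 0x000180 | 0x00000A
      = 0x76918A
Bytes: (v>>16)&0xFF=76, (v>>8)&0xFF=91, v&0xFF=8A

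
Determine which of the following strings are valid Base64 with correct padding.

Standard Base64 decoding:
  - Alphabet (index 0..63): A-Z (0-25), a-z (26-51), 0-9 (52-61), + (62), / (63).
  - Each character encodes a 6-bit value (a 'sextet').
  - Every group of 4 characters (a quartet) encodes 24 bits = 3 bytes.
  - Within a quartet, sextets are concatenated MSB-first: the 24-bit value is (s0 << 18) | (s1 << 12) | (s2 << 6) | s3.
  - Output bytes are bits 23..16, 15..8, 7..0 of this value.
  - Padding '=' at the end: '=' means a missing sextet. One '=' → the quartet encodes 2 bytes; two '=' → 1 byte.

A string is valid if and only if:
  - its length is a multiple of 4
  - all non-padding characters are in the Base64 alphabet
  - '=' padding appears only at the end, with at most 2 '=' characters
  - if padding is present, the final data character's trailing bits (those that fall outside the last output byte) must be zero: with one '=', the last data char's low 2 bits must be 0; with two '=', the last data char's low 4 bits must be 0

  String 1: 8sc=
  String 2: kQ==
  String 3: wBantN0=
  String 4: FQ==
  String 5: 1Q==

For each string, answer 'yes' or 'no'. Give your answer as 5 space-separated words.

String 1: '8sc=' → valid
String 2: 'kQ==' → valid
String 3: 'wBantN0=' → valid
String 4: 'FQ==' → valid
String 5: '1Q==' → valid

Answer: yes yes yes yes yes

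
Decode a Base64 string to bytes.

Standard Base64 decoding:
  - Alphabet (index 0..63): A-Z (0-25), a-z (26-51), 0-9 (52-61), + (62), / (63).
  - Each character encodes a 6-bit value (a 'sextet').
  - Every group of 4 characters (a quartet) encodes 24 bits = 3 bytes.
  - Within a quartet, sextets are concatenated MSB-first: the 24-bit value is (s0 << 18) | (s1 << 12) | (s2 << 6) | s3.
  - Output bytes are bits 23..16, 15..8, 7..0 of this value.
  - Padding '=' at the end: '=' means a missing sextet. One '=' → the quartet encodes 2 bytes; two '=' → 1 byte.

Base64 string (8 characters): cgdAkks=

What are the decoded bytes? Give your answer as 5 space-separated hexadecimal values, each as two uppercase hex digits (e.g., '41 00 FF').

After char 0 ('c'=28): chars_in_quartet=1 acc=0x1C bytes_emitted=0
After char 1 ('g'=32): chars_in_quartet=2 acc=0x720 bytes_emitted=0
After char 2 ('d'=29): chars_in_quartet=3 acc=0x1C81D bytes_emitted=0
After char 3 ('A'=0): chars_in_quartet=4 acc=0x720740 -> emit 72 07 40, reset; bytes_emitted=3
After char 4 ('k'=36): chars_in_quartet=1 acc=0x24 bytes_emitted=3
After char 5 ('k'=36): chars_in_quartet=2 acc=0x924 bytes_emitted=3
After char 6 ('s'=44): chars_in_quartet=3 acc=0x2492C bytes_emitted=3
Padding '=': partial quartet acc=0x2492C -> emit 92 4B; bytes_emitted=5

Answer: 72 07 40 92 4B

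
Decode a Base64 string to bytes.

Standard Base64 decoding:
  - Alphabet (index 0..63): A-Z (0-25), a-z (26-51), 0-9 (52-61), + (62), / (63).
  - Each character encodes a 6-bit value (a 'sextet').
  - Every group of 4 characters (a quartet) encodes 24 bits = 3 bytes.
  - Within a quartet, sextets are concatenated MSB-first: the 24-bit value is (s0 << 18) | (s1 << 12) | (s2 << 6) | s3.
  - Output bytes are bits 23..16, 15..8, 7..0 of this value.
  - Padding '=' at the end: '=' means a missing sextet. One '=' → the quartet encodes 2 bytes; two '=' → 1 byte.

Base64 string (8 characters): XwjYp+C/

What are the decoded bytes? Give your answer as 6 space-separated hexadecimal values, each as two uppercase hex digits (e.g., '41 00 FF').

Answer: 5F 08 D8 A7 E0 BF

Derivation:
After char 0 ('X'=23): chars_in_quartet=1 acc=0x17 bytes_emitted=0
After char 1 ('w'=48): chars_in_quartet=2 acc=0x5F0 bytes_emitted=0
After char 2 ('j'=35): chars_in_quartet=3 acc=0x17C23 bytes_emitted=0
After char 3 ('Y'=24): chars_in_quartet=4 acc=0x5F08D8 -> emit 5F 08 D8, reset; bytes_emitted=3
After char 4 ('p'=41): chars_in_quartet=1 acc=0x29 bytes_emitted=3
After char 5 ('+'=62): chars_in_quartet=2 acc=0xA7E bytes_emitted=3
After char 6 ('C'=2): chars_in_quartet=3 acc=0x29F82 bytes_emitted=3
After char 7 ('/'=63): chars_in_quartet=4 acc=0xA7E0BF -> emit A7 E0 BF, reset; bytes_emitted=6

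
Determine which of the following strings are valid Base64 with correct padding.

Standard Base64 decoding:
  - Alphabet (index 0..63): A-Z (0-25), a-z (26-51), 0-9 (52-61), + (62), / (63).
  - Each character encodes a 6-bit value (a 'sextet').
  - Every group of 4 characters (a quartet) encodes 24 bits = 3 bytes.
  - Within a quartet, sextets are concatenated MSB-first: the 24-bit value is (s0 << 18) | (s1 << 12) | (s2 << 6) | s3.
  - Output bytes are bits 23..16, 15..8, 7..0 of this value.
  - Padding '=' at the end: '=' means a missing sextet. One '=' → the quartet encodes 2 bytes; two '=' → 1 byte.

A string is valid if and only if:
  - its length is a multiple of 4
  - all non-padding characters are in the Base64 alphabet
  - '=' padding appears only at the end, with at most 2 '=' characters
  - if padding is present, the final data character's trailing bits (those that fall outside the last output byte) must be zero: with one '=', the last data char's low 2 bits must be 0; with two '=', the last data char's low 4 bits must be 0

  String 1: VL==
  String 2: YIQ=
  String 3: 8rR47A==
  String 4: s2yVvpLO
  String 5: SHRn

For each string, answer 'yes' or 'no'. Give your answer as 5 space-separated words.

Answer: no yes yes yes yes

Derivation:
String 1: 'VL==' → invalid (bad trailing bits)
String 2: 'YIQ=' → valid
String 3: '8rR47A==' → valid
String 4: 's2yVvpLO' → valid
String 5: 'SHRn' → valid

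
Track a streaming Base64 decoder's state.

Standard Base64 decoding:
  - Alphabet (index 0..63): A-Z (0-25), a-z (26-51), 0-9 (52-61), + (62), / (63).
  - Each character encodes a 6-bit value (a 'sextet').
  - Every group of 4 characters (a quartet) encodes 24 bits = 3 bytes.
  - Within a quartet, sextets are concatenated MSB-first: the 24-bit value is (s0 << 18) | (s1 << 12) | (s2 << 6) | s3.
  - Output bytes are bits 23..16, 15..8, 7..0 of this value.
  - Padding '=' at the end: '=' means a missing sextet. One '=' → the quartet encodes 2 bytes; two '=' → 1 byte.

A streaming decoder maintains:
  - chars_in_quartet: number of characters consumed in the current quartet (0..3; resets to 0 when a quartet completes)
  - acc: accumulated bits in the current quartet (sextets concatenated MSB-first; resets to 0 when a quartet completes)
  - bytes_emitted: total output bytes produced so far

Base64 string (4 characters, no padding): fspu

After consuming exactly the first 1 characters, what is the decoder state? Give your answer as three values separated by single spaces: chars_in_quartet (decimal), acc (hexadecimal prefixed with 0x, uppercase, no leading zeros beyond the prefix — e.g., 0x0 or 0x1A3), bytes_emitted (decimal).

Answer: 1 0x1F 0

Derivation:
After char 0 ('f'=31): chars_in_quartet=1 acc=0x1F bytes_emitted=0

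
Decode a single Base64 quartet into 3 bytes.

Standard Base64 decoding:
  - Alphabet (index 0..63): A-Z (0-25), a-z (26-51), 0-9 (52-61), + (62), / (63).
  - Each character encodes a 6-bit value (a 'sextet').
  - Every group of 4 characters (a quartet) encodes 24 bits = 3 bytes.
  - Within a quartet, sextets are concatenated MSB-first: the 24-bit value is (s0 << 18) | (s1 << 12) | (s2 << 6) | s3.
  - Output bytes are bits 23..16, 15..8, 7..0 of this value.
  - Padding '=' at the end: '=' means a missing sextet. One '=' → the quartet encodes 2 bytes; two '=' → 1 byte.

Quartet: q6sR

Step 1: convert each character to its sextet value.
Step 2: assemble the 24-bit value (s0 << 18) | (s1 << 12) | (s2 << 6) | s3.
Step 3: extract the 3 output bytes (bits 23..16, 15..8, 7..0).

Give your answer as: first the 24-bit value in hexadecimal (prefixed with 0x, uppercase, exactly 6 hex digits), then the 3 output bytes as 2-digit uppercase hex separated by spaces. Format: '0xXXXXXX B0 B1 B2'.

Sextets: q=42, 6=58, s=44, R=17
24-bit: (42<<18) | (58<<12) | (44<<6) | 17
      = 0xA80000 | 0x03A000 | 0x000B00 | 0x000011
      = 0xABAB11
Bytes: (v>>16)&0xFF=AB, (v>>8)&0xFF=AB, v&0xFF=11

Answer: 0xABAB11 AB AB 11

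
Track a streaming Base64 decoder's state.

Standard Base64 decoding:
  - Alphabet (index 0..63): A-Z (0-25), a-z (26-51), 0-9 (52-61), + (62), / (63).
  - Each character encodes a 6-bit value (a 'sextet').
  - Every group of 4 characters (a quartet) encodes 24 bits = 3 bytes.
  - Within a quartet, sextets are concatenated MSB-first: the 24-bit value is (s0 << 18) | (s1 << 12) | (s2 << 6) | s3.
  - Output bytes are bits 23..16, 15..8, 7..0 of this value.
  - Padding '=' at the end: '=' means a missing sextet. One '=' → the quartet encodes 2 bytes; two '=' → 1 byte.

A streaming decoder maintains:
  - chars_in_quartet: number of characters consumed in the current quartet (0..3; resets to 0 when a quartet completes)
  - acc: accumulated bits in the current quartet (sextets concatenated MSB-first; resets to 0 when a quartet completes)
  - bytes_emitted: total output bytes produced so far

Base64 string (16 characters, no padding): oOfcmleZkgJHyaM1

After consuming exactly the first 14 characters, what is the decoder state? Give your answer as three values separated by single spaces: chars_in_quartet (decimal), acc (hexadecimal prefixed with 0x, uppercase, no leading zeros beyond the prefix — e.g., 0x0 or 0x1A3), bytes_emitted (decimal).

Answer: 2 0xC9A 9

Derivation:
After char 0 ('o'=40): chars_in_quartet=1 acc=0x28 bytes_emitted=0
After char 1 ('O'=14): chars_in_quartet=2 acc=0xA0E bytes_emitted=0
After char 2 ('f'=31): chars_in_quartet=3 acc=0x2839F bytes_emitted=0
After char 3 ('c'=28): chars_in_quartet=4 acc=0xA0E7DC -> emit A0 E7 DC, reset; bytes_emitted=3
After char 4 ('m'=38): chars_in_quartet=1 acc=0x26 bytes_emitted=3
After char 5 ('l'=37): chars_in_quartet=2 acc=0x9A5 bytes_emitted=3
After char 6 ('e'=30): chars_in_quartet=3 acc=0x2695E bytes_emitted=3
After char 7 ('Z'=25): chars_in_quartet=4 acc=0x9A5799 -> emit 9A 57 99, reset; bytes_emitted=6
After char 8 ('k'=36): chars_in_quartet=1 acc=0x24 bytes_emitted=6
After char 9 ('g'=32): chars_in_quartet=2 acc=0x920 bytes_emitted=6
After char 10 ('J'=9): chars_in_quartet=3 acc=0x24809 bytes_emitted=6
After char 11 ('H'=7): chars_in_quartet=4 acc=0x920247 -> emit 92 02 47, reset; bytes_emitted=9
After char 12 ('y'=50): chars_in_quartet=1 acc=0x32 bytes_emitted=9
After char 13 ('a'=26): chars_in_quartet=2 acc=0xC9A bytes_emitted=9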